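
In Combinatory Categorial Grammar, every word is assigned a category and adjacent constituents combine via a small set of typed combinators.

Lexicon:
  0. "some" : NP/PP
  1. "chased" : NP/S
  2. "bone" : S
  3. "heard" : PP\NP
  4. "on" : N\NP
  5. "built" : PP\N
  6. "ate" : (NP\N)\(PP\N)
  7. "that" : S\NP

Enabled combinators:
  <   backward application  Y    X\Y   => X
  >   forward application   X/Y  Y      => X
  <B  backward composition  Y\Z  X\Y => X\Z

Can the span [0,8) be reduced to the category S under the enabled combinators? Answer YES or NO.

[0,8] S   <
  [0,4] NP   >
    [0,1] "some" : NP/PP
    [1,4] PP   <
      [1,3] NP   >
        [1,2] "chased" : NP/S
        [2,3] "bone" : S
      [3,4] "heard" : PP\NP
  [4,8] S\NP   <B
    [4,5] "on" : N\NP
    [5,8] S\N   <B
      [5,7] NP\N   <
        [5,6] "built" : PP\N
        [6,7] "ate" : (NP\N)\(PP\N)
      [7,8] "that" : S\NP

YES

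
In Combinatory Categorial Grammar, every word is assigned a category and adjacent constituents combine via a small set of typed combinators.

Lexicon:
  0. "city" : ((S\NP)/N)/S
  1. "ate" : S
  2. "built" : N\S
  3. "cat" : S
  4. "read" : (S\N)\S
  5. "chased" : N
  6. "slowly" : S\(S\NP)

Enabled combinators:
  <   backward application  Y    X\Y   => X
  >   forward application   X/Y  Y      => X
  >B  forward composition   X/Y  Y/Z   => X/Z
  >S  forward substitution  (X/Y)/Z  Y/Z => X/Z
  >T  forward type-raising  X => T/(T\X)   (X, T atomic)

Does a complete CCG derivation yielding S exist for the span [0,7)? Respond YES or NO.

[0,7] S   <
  [0,6] S\NP   >
    [0,5] (S\NP)/N   >
      [0,1] "city" : ((S\NP)/N)/S
      [1,5] S   <
        [1,3] N   <
          [1,2] "ate" : S
          [2,3] "built" : N\S
        [3,5] S\N   <
          [3,4] "cat" : S
          [4,5] "read" : (S\N)\S
    [5,6] "chased" : N
  [6,7] "slowly" : S\(S\NP)

YES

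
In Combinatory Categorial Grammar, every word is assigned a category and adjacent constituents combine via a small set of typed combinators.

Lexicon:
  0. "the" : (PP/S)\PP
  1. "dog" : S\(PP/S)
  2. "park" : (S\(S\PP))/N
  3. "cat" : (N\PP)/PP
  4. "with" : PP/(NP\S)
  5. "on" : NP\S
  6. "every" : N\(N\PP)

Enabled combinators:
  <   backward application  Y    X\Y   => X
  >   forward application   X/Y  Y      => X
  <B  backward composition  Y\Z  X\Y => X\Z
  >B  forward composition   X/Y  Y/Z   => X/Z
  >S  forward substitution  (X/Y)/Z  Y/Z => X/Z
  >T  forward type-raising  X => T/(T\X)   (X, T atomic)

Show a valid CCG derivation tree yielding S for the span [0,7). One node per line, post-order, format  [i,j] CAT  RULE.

[0,7] S   <
  [0,2] S\PP   <B
    [0,1] "the" : (PP/S)\PP
    [1,2] "dog" : S\(PP/S)
  [2,7] S\(S\PP)   >
    [2,3] "park" : (S\(S\PP))/N
    [3,7] N   <
      [3,6] N\PP   >
        [3,4] "cat" : (N\PP)/PP
        [4,6] PP   >
          [4,5] "with" : PP/(NP\S)
          [5,6] "on" : NP\S
      [6,7] "every" : N\(N\PP)

[0,1] (PP/S)\PP  lex  "the"
[1,2] S\(PP/S)  lex  "dog"
[0,2] S\PP  <B  k=1
[2,3] (S\(S\PP))/N  lex  "park"
[3,4] (N\PP)/PP  lex  "cat"
[4,5] PP/(NP\S)  lex  "with"
[5,6] NP\S  lex  "on"
[4,6] PP  >  k=5
[3,6] N\PP  >  k=4
[6,7] N\(N\PP)  lex  "every"
[3,7] N  <  k=6
[2,7] S\(S\PP)  >  k=3
[0,7] S  <  k=2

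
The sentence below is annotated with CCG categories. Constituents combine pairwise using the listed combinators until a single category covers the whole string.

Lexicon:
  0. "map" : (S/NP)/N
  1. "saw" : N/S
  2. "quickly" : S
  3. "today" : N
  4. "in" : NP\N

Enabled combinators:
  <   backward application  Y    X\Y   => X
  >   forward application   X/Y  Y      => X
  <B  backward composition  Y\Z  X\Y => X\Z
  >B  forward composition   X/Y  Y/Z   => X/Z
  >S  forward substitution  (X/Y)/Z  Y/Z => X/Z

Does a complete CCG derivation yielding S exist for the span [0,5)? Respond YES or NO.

[0,5] S   >
  [0,3] S/NP   >
    [0,1] "map" : (S/NP)/N
    [1,3] N   >
      [1,2] "saw" : N/S
      [2,3] "quickly" : S
  [3,5] NP   <
    [3,4] "today" : N
    [4,5] "in" : NP\N

YES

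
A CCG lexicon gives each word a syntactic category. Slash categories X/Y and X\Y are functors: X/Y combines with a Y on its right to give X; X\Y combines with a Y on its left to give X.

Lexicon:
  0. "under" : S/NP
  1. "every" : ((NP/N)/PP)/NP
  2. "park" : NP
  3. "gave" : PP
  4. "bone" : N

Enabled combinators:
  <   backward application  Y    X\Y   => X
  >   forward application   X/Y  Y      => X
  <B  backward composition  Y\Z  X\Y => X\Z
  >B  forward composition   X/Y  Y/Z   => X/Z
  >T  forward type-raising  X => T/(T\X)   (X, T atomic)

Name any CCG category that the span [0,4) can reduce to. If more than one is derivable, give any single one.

S/N

[0,5] S   >
  [0,4] S/N   >B
    [0,1] "under" : S/NP
    [1,4] NP/N   >
      [1,3] (NP/N)/PP   >
        [1,2] "every" : ((NP/N)/PP)/NP
        [2,3] "park" : NP
      [3,4] "gave" : PP
  [4,5] "bone" : N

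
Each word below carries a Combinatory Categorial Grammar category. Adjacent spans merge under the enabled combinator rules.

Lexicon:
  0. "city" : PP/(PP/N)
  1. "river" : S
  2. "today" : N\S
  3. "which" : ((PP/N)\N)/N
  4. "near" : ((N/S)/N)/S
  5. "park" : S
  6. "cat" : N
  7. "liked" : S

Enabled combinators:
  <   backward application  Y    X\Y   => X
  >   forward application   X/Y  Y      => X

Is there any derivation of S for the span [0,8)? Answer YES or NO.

NO

PP/(PP/N) S N\S ((PP/N)\N)/N ((N/S)/N)/S S N S
CKY chart[0,8] = {PP}; S ∉ chart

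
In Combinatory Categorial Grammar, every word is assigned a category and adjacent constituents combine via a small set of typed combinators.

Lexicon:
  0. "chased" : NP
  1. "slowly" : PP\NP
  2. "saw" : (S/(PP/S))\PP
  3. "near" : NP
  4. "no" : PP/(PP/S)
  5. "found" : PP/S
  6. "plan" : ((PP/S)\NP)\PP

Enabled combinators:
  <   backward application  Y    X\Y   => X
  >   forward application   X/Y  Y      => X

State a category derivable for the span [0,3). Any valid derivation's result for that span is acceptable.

[0,7] S   >
  [0,3] S/(PP/S)   <
    [0,2] PP   <
      [0,1] "chased" : NP
      [1,2] "slowly" : PP\NP
    [2,3] "saw" : (S/(PP/S))\PP
  [3,7] PP/S   <
    [3,4] "near" : NP
    [4,7] (PP/S)\NP   <
      [4,6] PP   >
        [4,5] "no" : PP/(PP/S)
        [5,6] "found" : PP/S
      [6,7] "plan" : ((PP/S)\NP)\PP

S/(PP/S)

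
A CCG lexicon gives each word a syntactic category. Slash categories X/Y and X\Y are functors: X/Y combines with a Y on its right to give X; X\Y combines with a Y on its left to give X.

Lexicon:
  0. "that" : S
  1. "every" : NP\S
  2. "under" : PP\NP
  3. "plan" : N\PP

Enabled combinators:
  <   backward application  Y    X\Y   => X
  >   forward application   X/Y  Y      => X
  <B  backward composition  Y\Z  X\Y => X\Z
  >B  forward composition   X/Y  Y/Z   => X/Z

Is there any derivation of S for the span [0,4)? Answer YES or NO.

S NP\S PP\NP N\PP
CKY chart[0,4] = {N}; S ∉ chart

NO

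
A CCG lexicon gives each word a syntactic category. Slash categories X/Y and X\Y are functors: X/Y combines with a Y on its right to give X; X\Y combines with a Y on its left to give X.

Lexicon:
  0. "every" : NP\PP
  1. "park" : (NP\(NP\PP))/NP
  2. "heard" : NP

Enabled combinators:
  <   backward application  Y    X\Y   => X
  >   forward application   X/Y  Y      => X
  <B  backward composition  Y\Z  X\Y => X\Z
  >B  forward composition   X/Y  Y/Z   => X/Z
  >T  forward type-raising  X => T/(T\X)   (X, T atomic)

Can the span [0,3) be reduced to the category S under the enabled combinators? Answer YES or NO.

NP\PP (NP\(NP\PP))/NP NP
CKY chart[0,3] = {N/(N\NP), NP, NP/(NP\NP), PP/(PP\NP), S/(S\NP)}; S ∉ chart

NO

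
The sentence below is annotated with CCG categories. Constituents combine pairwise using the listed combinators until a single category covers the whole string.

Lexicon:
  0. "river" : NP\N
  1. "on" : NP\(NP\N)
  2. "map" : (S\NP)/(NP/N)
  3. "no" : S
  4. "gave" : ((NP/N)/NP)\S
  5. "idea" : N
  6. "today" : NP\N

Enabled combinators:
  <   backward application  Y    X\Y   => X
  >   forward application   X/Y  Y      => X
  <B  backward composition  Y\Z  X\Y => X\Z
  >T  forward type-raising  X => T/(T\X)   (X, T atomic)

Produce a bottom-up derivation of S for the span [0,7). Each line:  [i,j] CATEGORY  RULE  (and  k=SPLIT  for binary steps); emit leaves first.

[0,1] NP\N  lex  "river"
[1,2] NP\(NP\N)  lex  "on"
[0,2] NP  <  k=1
[2,3] (S\NP)/(NP/N)  lex  "map"
[3,4] S  lex  "no"
[4,5] ((NP/N)/NP)\S  lex  "gave"
[3,5] (NP/N)/NP  <  k=4
[5,6] N  lex  "idea"
[5,6] NP/(NP\N)  >T
[6,7] NP\N  lex  "today"
[5,7] NP  >  k=6
[3,7] NP/N  >  k=5
[2,7] S\NP  >  k=3
[0,7] S  <  k=2

[0,7] S   <
  [0,2] NP   <
    [0,1] "river" : NP\N
    [1,2] "on" : NP\(NP\N)
  [2,7] S\NP   >
    [2,3] "map" : (S\NP)/(NP/N)
    [3,7] NP/N   >
      [3,5] (NP/N)/NP   <
        [3,4] "no" : S
        [4,5] "gave" : ((NP/N)/NP)\S
      [5,7] NP   >
        [5,6] NP/(NP\N)   >T
          [5,6] "idea" : N
        [6,7] "today" : NP\N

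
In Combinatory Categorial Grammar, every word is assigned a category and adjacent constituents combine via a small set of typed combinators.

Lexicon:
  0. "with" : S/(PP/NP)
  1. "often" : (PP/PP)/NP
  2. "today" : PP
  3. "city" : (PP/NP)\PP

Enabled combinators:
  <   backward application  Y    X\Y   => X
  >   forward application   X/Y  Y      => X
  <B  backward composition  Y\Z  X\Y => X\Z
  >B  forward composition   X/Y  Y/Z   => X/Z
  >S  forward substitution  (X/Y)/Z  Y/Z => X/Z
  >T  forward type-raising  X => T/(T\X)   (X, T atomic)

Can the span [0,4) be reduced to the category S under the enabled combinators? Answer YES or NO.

[0,4] S   >
  [0,1] "with" : S/(PP/NP)
  [1,4] PP/NP   >S
    [1,2] "often" : (PP/PP)/NP
    [2,4] PP/NP   <
      [2,3] "today" : PP
      [3,4] "city" : (PP/NP)\PP

YES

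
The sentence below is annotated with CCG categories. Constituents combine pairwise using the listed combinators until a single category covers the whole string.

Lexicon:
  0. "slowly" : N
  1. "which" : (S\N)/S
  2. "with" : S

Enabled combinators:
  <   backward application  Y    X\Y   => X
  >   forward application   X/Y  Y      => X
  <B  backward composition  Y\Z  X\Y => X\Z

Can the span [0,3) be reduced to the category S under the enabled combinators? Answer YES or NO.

[0,3] S   <
  [0,1] "slowly" : N
  [1,3] S\N   >
    [1,2] "which" : (S\N)/S
    [2,3] "with" : S

YES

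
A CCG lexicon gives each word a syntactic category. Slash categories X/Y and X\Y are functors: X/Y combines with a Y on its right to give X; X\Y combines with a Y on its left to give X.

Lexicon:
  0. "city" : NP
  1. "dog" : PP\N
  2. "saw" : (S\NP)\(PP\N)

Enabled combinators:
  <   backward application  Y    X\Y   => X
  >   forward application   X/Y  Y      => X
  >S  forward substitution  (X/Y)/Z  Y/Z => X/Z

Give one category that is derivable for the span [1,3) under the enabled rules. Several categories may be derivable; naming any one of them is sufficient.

S\NP

[0,3] S   <
  [0,1] "city" : NP
  [1,3] S\NP   <
    [1,2] "dog" : PP\N
    [2,3] "saw" : (S\NP)\(PP\N)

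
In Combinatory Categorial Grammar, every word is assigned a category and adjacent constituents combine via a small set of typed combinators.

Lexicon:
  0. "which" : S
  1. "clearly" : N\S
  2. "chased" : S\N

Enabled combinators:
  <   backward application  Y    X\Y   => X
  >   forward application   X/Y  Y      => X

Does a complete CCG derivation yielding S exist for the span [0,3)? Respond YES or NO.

[0,3] S   <
  [0,2] N   <
    [0,1] "which" : S
    [1,2] "clearly" : N\S
  [2,3] "chased" : S\N

YES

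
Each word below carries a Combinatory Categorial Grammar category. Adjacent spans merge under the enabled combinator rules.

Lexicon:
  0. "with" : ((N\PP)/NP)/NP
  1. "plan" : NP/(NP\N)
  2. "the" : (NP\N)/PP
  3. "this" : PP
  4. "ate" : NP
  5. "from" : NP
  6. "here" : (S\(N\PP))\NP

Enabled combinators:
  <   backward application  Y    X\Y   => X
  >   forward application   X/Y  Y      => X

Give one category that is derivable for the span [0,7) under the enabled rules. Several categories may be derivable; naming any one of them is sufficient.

[0,7] S   <
  [0,5] N\PP   >
    [0,4] (N\PP)/NP   >
      [0,1] "with" : ((N\PP)/NP)/NP
      [1,4] NP   >
        [1,2] "plan" : NP/(NP\N)
        [2,4] NP\N   >
          [2,3] "the" : (NP\N)/PP
          [3,4] "this" : PP
    [4,5] "ate" : NP
  [5,7] S\(N\PP)   <
    [5,6] "from" : NP
    [6,7] "here" : (S\(N\PP))\NP

S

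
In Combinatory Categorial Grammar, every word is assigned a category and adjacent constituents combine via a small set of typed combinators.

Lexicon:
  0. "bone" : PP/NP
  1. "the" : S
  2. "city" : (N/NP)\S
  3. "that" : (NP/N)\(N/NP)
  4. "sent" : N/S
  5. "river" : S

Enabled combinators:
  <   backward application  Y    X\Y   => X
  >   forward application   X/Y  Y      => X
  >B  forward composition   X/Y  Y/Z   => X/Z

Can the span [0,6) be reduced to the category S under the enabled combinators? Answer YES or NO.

PP/NP S (N/NP)\S (NP/N)\(N/NP) N/S S
CKY chart[0,6] = {PP}; S ∉ chart

NO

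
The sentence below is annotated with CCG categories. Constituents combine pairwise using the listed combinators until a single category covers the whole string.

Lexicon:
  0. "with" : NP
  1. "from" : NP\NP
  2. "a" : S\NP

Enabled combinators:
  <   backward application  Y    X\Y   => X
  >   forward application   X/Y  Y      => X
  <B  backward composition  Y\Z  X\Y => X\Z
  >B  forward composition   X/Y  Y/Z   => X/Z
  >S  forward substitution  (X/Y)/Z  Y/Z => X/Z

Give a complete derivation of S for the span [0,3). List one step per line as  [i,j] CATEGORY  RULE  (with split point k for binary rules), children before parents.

[0,3] S   <
  [0,1] "with" : NP
  [1,3] S\NP   <B
    [1,2] "from" : NP\NP
    [2,3] "a" : S\NP

[0,1] NP  lex  "with"
[1,2] NP\NP  lex  "from"
[2,3] S\NP  lex  "a"
[1,3] S\NP  <B  k=2
[0,3] S  <  k=1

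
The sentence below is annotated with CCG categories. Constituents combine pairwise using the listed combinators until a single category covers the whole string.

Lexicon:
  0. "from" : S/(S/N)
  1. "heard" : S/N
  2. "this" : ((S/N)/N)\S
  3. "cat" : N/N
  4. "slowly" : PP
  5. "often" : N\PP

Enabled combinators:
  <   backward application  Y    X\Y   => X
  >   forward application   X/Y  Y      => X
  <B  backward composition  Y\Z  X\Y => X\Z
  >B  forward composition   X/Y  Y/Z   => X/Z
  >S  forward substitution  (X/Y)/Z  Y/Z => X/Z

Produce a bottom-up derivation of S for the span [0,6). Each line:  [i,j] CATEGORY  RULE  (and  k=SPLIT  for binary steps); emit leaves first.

[0,1] S/(S/N)  lex  "from"
[1,2] S/N  lex  "heard"
[0,2] S  >  k=1
[2,3] ((S/N)/N)\S  lex  "this"
[0,3] (S/N)/N  <  k=2
[3,4] N/N  lex  "cat"
[0,4] S/N  >S  k=3
[4,5] PP  lex  "slowly"
[5,6] N\PP  lex  "often"
[4,6] N  <  k=5
[0,6] S  >  k=4

[0,6] S   >
  [0,4] S/N   >S
    [0,3] (S/N)/N   <
      [0,2] S   >
        [0,1] "from" : S/(S/N)
        [1,2] "heard" : S/N
      [2,3] "this" : ((S/N)/N)\S
    [3,4] "cat" : N/N
  [4,6] N   <
    [4,5] "slowly" : PP
    [5,6] "often" : N\PP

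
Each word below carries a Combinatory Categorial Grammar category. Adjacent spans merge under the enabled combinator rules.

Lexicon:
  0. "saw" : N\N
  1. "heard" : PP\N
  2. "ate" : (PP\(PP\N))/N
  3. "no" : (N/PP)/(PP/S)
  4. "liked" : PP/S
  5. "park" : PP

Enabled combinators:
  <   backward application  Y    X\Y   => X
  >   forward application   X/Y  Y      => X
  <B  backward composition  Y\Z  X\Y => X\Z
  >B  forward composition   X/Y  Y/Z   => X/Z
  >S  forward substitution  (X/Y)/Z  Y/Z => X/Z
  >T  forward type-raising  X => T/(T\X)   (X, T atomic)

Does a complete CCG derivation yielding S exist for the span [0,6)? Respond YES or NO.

NO

N\N PP\N (PP\(PP\N))/N (N/PP)/(PP/S) PP/S PP
CKY chart[0,6] = {N/(N\PP), NP/(NP\PP), PP, PP/(PP\PP), S/(S\PP)}; S ∉ chart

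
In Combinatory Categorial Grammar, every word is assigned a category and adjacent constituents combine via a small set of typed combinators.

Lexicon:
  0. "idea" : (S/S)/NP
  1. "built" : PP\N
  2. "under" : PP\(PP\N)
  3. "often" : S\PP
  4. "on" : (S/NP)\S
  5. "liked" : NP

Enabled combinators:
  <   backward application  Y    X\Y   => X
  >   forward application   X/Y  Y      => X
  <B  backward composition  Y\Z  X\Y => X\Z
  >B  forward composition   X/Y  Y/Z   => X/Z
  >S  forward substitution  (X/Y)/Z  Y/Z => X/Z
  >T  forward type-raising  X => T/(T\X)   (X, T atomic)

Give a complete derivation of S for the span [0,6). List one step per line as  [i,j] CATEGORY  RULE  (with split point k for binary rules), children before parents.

[0,1] (S/S)/NP  lex  "idea"
[1,2] PP\N  lex  "built"
[2,3] PP\(PP\N)  lex  "under"
[1,3] PP  <  k=2
[3,4] S\PP  lex  "often"
[1,4] S  <  k=3
[4,5] (S/NP)\S  lex  "on"
[1,5] S/NP  <  k=4
[0,5] S/NP  >S  k=1
[5,6] NP  lex  "liked"
[0,6] S  >  k=5

[0,6] S   >
  [0,5] S/NP   >S
    [0,1] "idea" : (S/S)/NP
    [1,5] S/NP   <
      [1,4] S   <
        [1,3] PP   <
          [1,2] "built" : PP\N
          [2,3] "under" : PP\(PP\N)
        [3,4] "often" : S\PP
      [4,5] "on" : (S/NP)\S
  [5,6] "liked" : NP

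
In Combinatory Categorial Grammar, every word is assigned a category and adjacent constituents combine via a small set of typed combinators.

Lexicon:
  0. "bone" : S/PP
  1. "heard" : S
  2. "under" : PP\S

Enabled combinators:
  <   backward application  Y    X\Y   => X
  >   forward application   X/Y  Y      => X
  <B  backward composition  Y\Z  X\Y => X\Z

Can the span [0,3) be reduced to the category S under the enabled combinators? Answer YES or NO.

[0,3] S   >
  [0,1] "bone" : S/PP
  [1,3] PP   <
    [1,2] "heard" : S
    [2,3] "under" : PP\S

YES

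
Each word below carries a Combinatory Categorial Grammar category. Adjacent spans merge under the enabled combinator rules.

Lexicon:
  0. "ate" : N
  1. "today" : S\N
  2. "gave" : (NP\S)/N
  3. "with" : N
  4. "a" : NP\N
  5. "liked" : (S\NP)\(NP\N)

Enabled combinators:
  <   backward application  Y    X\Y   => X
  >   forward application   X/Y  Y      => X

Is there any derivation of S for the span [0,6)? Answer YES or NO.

[0,6] S   <
  [0,4] NP   <
    [0,2] S   <
      [0,1] "ate" : N
      [1,2] "today" : S\N
    [2,4] NP\S   >
      [2,3] "gave" : (NP\S)/N
      [3,4] "with" : N
  [4,6] S\NP   <
    [4,5] "a" : NP\N
    [5,6] "liked" : (S\NP)\(NP\N)

YES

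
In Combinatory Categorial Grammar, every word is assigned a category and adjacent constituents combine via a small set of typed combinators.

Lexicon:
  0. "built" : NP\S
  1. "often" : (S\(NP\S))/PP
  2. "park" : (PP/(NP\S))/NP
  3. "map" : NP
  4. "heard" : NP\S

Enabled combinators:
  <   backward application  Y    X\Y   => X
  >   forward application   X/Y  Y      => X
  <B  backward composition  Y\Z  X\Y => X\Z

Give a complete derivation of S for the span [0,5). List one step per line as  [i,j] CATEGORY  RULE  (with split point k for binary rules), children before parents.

[0,1] NP\S  lex  "built"
[1,2] (S\(NP\S))/PP  lex  "often"
[2,3] (PP/(NP\S))/NP  lex  "park"
[3,4] NP  lex  "map"
[2,4] PP/(NP\S)  >  k=3
[4,5] NP\S  lex  "heard"
[2,5] PP  >  k=4
[1,5] S\(NP\S)  >  k=2
[0,5] S  <  k=1

[0,5] S   <
  [0,1] "built" : NP\S
  [1,5] S\(NP\S)   >
    [1,2] "often" : (S\(NP\S))/PP
    [2,5] PP   >
      [2,4] PP/(NP\S)   >
        [2,3] "park" : (PP/(NP\S))/NP
        [3,4] "map" : NP
      [4,5] "heard" : NP\S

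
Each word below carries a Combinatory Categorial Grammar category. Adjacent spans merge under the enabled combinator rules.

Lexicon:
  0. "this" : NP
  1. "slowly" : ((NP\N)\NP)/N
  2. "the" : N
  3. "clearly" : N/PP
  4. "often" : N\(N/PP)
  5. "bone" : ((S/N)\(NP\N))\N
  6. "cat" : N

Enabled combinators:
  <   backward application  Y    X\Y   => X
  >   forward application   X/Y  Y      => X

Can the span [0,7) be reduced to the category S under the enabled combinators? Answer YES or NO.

[0,7] S   >
  [0,6] S/N   <
    [0,3] NP\N   <
      [0,1] "this" : NP
      [1,3] (NP\N)\NP   >
        [1,2] "slowly" : ((NP\N)\NP)/N
        [2,3] "the" : N
    [3,6] (S/N)\(NP\N)   <
      [3,5] N   <
        [3,4] "clearly" : N/PP
        [4,5] "often" : N\(N/PP)
      [5,6] "bone" : ((S/N)\(NP\N))\N
  [6,7] "cat" : N

YES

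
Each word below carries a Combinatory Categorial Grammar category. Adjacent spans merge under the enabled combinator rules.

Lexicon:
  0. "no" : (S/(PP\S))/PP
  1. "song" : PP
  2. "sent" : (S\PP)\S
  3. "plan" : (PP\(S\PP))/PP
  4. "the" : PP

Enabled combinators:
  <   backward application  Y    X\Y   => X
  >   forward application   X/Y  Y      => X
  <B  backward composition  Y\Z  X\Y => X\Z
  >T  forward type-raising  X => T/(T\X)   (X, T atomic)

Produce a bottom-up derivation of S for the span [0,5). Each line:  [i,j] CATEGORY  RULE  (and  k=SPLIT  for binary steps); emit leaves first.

[0,5] S   >
  [0,2] S/(PP\S)   >
    [0,1] "no" : (S/(PP\S))/PP
    [1,2] "song" : PP
  [2,5] PP\S   <B
    [2,3] "sent" : (S\PP)\S
    [3,5] PP\(S\PP)   >
      [3,4] "plan" : (PP\(S\PP))/PP
      [4,5] "the" : PP

[0,1] (S/(PP\S))/PP  lex  "no"
[1,2] PP  lex  "song"
[0,2] S/(PP\S)  >  k=1
[2,3] (S\PP)\S  lex  "sent"
[3,4] (PP\(S\PP))/PP  lex  "plan"
[4,5] PP  lex  "the"
[3,5] PP\(S\PP)  >  k=4
[2,5] PP\S  <B  k=3
[0,5] S  >  k=2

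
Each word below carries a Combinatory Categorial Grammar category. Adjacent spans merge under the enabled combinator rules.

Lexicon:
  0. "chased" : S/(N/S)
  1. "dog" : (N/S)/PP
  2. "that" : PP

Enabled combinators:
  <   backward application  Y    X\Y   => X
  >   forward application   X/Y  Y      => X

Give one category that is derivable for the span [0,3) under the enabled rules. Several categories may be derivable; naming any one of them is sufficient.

[0,3] S   >
  [0,1] "chased" : S/(N/S)
  [1,3] N/S   >
    [1,2] "dog" : (N/S)/PP
    [2,3] "that" : PP

S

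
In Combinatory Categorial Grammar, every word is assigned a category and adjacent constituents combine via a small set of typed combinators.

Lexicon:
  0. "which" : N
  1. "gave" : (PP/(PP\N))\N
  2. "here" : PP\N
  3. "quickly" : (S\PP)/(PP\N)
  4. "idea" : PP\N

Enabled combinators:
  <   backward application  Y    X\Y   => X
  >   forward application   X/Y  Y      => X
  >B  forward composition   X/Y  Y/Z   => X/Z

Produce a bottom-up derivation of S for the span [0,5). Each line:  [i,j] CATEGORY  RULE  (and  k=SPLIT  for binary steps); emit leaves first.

[0,1] N  lex  "which"
[1,2] (PP/(PP\N))\N  lex  "gave"
[0,2] PP/(PP\N)  <  k=1
[2,3] PP\N  lex  "here"
[0,3] PP  >  k=2
[3,4] (S\PP)/(PP\N)  lex  "quickly"
[4,5] PP\N  lex  "idea"
[3,5] S\PP  >  k=4
[0,5] S  <  k=3

[0,5] S   <
  [0,3] PP   >
    [0,2] PP/(PP\N)   <
      [0,1] "which" : N
      [1,2] "gave" : (PP/(PP\N))\N
    [2,3] "here" : PP\N
  [3,5] S\PP   >
    [3,4] "quickly" : (S\PP)/(PP\N)
    [4,5] "idea" : PP\N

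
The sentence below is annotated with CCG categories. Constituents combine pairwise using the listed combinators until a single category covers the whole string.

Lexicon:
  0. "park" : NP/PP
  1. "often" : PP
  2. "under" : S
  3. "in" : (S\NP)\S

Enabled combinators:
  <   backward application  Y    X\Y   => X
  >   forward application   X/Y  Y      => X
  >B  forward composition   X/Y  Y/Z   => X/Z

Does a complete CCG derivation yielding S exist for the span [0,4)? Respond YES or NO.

YES

[0,4] S   <
  [0,2] NP   >
    [0,1] "park" : NP/PP
    [1,2] "often" : PP
  [2,4] S\NP   <
    [2,3] "under" : S
    [3,4] "in" : (S\NP)\S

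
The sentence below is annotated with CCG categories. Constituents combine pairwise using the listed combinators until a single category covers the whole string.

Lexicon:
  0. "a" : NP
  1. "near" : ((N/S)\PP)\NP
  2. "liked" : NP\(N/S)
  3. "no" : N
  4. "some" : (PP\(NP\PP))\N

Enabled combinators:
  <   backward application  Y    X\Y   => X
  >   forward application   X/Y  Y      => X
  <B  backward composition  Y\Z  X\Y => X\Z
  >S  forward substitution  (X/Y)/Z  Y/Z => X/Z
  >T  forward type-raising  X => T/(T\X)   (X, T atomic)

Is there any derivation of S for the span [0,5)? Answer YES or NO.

NP ((N/S)\PP)\NP NP\(N/S) N (PP\(NP\PP))\N
CKY chart[0,5] = {N/(N\PP), NP/(NP\PP), PP, PP/(PP\PP), S/(S\PP)}; S ∉ chart

NO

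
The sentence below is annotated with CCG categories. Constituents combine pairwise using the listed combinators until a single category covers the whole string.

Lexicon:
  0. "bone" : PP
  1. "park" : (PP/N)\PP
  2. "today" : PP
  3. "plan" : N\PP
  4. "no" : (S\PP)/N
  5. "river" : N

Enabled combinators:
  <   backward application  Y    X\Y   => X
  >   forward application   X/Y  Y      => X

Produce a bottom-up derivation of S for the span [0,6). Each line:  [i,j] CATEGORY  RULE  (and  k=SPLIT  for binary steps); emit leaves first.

[0,1] PP  lex  "bone"
[1,2] (PP/N)\PP  lex  "park"
[0,2] PP/N  <  k=1
[2,3] PP  lex  "today"
[3,4] N\PP  lex  "plan"
[2,4] N  <  k=3
[0,4] PP  >  k=2
[4,5] (S\PP)/N  lex  "no"
[5,6] N  lex  "river"
[4,6] S\PP  >  k=5
[0,6] S  <  k=4

[0,6] S   <
  [0,4] PP   >
    [0,2] PP/N   <
      [0,1] "bone" : PP
      [1,2] "park" : (PP/N)\PP
    [2,4] N   <
      [2,3] "today" : PP
      [3,4] "plan" : N\PP
  [4,6] S\PP   >
    [4,5] "no" : (S\PP)/N
    [5,6] "river" : N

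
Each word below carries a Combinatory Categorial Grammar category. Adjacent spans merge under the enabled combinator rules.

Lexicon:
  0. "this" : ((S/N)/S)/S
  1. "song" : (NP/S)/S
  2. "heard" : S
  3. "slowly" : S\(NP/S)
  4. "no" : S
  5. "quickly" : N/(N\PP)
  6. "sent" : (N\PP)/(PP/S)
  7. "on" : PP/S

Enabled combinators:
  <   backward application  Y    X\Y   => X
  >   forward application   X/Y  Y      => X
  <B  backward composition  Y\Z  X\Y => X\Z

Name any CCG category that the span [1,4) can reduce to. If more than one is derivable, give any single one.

[0,8] S   >
  [0,5] S/N   >
    [0,4] (S/N)/S   >
      [0,1] "this" : ((S/N)/S)/S
      [1,4] S   <
        [1,3] NP/S   >
          [1,2] "song" : (NP/S)/S
          [2,3] "heard" : S
        [3,4] "slowly" : S\(NP/S)
    [4,5] "no" : S
  [5,8] N   >
    [5,6] "quickly" : N/(N\PP)
    [6,8] N\PP   >
      [6,7] "sent" : (N\PP)/(PP/S)
      [7,8] "on" : PP/S

S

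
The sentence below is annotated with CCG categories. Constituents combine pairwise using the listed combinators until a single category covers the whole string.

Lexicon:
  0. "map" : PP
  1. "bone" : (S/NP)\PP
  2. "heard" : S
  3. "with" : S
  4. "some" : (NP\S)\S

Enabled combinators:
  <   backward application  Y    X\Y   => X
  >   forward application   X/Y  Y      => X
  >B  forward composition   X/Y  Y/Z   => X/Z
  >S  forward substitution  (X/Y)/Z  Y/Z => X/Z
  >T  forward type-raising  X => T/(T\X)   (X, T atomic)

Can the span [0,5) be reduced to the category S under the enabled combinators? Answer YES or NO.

[0,5] S   >
  [0,2] S/NP   <
    [0,1] "map" : PP
    [1,2] "bone" : (S/NP)\PP
  [2,5] NP   >
    [2,3] NP/(NP\S)   >T
      [2,3] "heard" : S
    [3,5] NP\S   <
      [3,4] "with" : S
      [4,5] "some" : (NP\S)\S

YES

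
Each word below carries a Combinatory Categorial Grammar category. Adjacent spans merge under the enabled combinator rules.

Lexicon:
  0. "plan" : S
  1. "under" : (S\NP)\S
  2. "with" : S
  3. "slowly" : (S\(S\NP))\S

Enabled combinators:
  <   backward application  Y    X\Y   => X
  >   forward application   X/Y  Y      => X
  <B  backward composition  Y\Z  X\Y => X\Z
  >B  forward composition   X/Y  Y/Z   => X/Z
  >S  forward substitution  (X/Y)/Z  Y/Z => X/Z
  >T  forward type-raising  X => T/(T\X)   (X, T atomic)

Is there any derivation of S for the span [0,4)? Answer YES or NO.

[0,4] S   <
  [0,2] S\NP   <
    [0,1] "plan" : S
    [1,2] "under" : (S\NP)\S
  [2,4] S\(S\NP)   <
    [2,3] "with" : S
    [3,4] "slowly" : (S\(S\NP))\S

YES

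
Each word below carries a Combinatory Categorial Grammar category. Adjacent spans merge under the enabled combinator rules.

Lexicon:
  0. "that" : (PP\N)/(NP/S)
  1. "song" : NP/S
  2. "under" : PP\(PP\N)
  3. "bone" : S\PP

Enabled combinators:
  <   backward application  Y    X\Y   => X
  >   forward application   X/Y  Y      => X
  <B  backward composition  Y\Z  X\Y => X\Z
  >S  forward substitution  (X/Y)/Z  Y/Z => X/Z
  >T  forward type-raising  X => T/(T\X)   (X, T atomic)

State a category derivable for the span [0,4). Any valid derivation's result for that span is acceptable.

S

[0,4] S   <
  [0,3] PP   <
    [0,2] PP\N   >
      [0,1] "that" : (PP\N)/(NP/S)
      [1,2] "song" : NP/S
    [2,3] "under" : PP\(PP\N)
  [3,4] "bone" : S\PP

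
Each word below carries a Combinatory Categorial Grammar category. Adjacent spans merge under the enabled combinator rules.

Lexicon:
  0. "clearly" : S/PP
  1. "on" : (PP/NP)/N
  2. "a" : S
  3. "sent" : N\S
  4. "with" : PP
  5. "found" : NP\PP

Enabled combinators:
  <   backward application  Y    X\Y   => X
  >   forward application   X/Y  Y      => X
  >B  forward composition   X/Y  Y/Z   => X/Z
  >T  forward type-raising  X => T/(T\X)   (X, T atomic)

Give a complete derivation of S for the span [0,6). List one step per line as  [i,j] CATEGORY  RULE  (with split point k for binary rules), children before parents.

[0,6] S   >
  [0,1] "clearly" : S/PP
  [1,6] PP   >
    [1,4] PP/NP   >
      [1,2] "on" : (PP/NP)/N
      [2,4] N   <
        [2,3] "a" : S
        [3,4] "sent" : N\S
    [4,6] NP   <
      [4,5] "with" : PP
      [5,6] "found" : NP\PP

[0,1] S/PP  lex  "clearly"
[1,2] (PP/NP)/N  lex  "on"
[2,3] S  lex  "a"
[3,4] N\S  lex  "sent"
[2,4] N  <  k=3
[1,4] PP/NP  >  k=2
[4,5] PP  lex  "with"
[5,6] NP\PP  lex  "found"
[4,6] NP  <  k=5
[1,6] PP  >  k=4
[0,6] S  >  k=1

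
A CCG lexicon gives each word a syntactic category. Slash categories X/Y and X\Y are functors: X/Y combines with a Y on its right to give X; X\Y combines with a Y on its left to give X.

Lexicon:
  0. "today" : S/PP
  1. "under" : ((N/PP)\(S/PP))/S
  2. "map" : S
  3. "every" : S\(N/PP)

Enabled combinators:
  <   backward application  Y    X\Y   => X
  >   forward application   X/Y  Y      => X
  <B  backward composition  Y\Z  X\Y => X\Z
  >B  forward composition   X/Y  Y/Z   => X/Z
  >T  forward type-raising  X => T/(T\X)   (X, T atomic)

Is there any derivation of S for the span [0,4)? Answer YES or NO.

YES

[0,4] S   <
  [0,3] N/PP   <
    [0,1] "today" : S/PP
    [1,3] (N/PP)\(S/PP)   >
      [1,2] "under" : ((N/PP)\(S/PP))/S
      [2,3] "map" : S
  [3,4] "every" : S\(N/PP)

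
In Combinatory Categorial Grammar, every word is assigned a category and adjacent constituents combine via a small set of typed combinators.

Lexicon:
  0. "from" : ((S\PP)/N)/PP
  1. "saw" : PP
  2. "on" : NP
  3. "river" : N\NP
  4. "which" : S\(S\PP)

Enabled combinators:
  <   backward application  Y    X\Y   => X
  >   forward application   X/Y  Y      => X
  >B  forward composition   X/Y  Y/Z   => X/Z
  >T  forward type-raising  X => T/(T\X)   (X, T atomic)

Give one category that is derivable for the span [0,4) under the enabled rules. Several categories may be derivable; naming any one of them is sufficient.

[0,5] S   <
  [0,4] S\PP   >
    [0,2] (S\PP)/N   >
      [0,1] "from" : ((S\PP)/N)/PP
      [1,2] "saw" : PP
    [2,4] N   >
      [2,3] N/(N\NP)   >T
        [2,3] "on" : NP
      [3,4] "river" : N\NP
  [4,5] "which" : S\(S\PP)

S\PP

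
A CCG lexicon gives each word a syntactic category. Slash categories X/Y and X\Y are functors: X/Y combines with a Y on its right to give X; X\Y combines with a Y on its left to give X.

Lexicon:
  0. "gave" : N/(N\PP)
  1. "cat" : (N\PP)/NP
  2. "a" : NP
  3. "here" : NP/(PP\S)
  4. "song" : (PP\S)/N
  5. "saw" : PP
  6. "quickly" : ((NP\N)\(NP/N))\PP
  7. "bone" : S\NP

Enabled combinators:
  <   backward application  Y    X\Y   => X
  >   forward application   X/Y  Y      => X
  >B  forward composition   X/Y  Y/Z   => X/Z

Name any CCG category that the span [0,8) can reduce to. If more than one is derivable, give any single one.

[0,8] S   <
  [0,7] NP   <
    [0,3] N   >
      [0,1] "gave" : N/(N\PP)
      [1,3] N\PP   >
        [1,2] "cat" : (N\PP)/NP
        [2,3] "a" : NP
    [3,7] NP\N   <
      [3,5] NP/N   >B
        [3,4] "here" : NP/(PP\S)
        [4,5] "song" : (PP\S)/N
      [5,7] (NP\N)\(NP/N)   <
        [5,6] "saw" : PP
        [6,7] "quickly" : ((NP\N)\(NP/N))\PP
  [7,8] "bone" : S\NP

S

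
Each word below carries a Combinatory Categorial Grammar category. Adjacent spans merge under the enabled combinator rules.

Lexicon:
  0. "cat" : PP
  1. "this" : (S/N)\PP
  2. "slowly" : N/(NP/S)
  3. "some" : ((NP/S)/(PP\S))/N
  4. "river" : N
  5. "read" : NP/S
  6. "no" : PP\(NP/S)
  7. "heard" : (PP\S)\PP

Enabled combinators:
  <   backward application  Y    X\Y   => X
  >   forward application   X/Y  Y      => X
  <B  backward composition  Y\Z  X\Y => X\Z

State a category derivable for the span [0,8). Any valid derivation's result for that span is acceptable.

S

[0,8] S   >
  [0,2] S/N   <
    [0,1] "cat" : PP
    [1,2] "this" : (S/N)\PP
  [2,8] N   >
    [2,3] "slowly" : N/(NP/S)
    [3,8] NP/S   >
      [3,5] (NP/S)/(PP\S)   >
        [3,4] "some" : ((NP/S)/(PP\S))/N
        [4,5] "river" : N
      [5,8] PP\S   <
        [5,7] PP   <
          [5,6] "read" : NP/S
          [6,7] "no" : PP\(NP/S)
        [7,8] "heard" : (PP\S)\PP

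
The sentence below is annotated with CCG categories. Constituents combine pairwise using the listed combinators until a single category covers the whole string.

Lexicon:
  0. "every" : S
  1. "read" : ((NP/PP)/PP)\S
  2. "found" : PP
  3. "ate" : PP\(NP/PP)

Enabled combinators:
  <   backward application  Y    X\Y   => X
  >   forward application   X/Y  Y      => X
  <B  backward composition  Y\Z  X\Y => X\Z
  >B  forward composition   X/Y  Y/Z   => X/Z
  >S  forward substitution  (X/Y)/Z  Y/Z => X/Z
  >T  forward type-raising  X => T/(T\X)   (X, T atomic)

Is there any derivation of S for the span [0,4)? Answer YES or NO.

NO

S ((NP/PP)/PP)\S PP PP\(NP/PP)
CKY chart[0,4] = {N/(N\PP), NP/(NP\PP), PP, PP/(PP\PP), S/(S\PP)}; S ∉ chart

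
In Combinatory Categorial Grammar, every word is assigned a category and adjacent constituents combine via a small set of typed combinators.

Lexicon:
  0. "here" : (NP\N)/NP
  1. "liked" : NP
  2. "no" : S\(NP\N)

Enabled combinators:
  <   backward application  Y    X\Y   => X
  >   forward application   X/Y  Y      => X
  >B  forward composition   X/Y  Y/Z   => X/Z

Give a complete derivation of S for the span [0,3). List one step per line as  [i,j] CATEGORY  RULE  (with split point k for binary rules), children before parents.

[0,3] S   <
  [0,2] NP\N   >
    [0,1] "here" : (NP\N)/NP
    [1,2] "liked" : NP
  [2,3] "no" : S\(NP\N)

[0,1] (NP\N)/NP  lex  "here"
[1,2] NP  lex  "liked"
[0,2] NP\N  >  k=1
[2,3] S\(NP\N)  lex  "no"
[0,3] S  <  k=2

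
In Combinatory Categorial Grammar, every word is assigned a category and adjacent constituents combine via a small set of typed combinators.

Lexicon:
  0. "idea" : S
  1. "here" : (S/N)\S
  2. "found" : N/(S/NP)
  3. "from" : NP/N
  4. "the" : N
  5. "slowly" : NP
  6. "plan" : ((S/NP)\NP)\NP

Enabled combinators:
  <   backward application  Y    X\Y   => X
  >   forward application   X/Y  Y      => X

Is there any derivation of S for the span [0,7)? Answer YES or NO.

[0,7] S   >
  [0,2] S/N   <
    [0,1] "idea" : S
    [1,2] "here" : (S/N)\S
  [2,7] N   >
    [2,3] "found" : N/(S/NP)
    [3,7] S/NP   <
      [3,5] NP   >
        [3,4] "from" : NP/N
        [4,5] "the" : N
      [5,7] (S/NP)\NP   <
        [5,6] "slowly" : NP
        [6,7] "plan" : ((S/NP)\NP)\NP

YES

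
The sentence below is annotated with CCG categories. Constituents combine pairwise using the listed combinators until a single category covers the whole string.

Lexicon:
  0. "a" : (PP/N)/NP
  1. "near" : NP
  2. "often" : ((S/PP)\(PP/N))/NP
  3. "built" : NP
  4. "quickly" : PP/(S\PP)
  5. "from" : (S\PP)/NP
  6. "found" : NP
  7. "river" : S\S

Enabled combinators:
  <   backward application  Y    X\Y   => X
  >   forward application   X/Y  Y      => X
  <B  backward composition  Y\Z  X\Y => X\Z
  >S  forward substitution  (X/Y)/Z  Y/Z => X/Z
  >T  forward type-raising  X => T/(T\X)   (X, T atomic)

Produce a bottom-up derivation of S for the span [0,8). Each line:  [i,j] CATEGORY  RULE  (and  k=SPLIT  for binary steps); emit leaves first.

[0,1] (PP/N)/NP  lex  "a"
[1,2] NP  lex  "near"
[0,2] PP/N  >  k=1
[2,3] ((S/PP)\(PP/N))/NP  lex  "often"
[3,4] NP  lex  "built"
[2,4] (S/PP)\(PP/N)  >  k=3
[0,4] S/PP  <  k=2
[4,5] PP/(S\PP)  lex  "quickly"
[5,6] (S\PP)/NP  lex  "from"
[6,7] NP  lex  "found"
[5,7] S\PP  >  k=6
[7,8] S\S  lex  "river"
[5,8] S\PP  <B  k=7
[4,8] PP  >  k=5
[0,8] S  >  k=4

[0,8] S   >
  [0,4] S/PP   <
    [0,2] PP/N   >
      [0,1] "a" : (PP/N)/NP
      [1,2] "near" : NP
    [2,4] (S/PP)\(PP/N)   >
      [2,3] "often" : ((S/PP)\(PP/N))/NP
      [3,4] "built" : NP
  [4,8] PP   >
    [4,5] "quickly" : PP/(S\PP)
    [5,8] S\PP   <B
      [5,7] S\PP   >
        [5,6] "from" : (S\PP)/NP
        [6,7] "found" : NP
      [7,8] "river" : S\S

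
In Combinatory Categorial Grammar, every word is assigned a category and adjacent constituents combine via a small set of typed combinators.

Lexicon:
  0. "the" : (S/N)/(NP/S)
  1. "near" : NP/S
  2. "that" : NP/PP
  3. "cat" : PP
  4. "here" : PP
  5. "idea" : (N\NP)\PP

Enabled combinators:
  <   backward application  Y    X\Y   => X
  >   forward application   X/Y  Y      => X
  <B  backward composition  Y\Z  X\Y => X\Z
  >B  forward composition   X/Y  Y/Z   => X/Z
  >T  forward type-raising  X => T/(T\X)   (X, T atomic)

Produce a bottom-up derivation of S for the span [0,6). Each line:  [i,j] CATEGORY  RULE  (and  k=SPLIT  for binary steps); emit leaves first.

[0,1] (S/N)/(NP/S)  lex  "the"
[1,2] NP/S  lex  "near"
[0,2] S/N  >  k=1
[2,3] NP/PP  lex  "that"
[3,4] PP  lex  "cat"
[2,4] NP  >  k=3
[4,5] PP  lex  "here"
[5,6] (N\NP)\PP  lex  "idea"
[4,6] N\NP  <  k=5
[2,6] N  <  k=4
[0,6] S  >  k=2

[0,6] S   >
  [0,2] S/N   >
    [0,1] "the" : (S/N)/(NP/S)
    [1,2] "near" : NP/S
  [2,6] N   <
    [2,4] NP   >
      [2,3] "that" : NP/PP
      [3,4] "cat" : PP
    [4,6] N\NP   <
      [4,5] "here" : PP
      [5,6] "idea" : (N\NP)\PP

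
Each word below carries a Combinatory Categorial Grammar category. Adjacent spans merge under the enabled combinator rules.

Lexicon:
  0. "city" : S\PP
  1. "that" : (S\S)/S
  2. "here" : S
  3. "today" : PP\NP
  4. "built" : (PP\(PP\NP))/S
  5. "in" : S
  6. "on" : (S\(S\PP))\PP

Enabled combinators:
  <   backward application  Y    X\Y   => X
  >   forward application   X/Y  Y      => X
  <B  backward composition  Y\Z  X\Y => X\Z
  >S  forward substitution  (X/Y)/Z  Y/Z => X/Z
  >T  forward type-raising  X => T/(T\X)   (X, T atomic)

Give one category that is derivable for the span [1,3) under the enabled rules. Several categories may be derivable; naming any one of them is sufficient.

S\S

[0,7] S   <
  [0,3] S\PP   <B
    [0,1] "city" : S\PP
    [1,3] S\S   >
      [1,2] "that" : (S\S)/S
      [2,3] "here" : S
  [3,7] S\(S\PP)   <
    [3,6] PP   <
      [3,4] "today" : PP\NP
      [4,6] PP\(PP\NP)   >
        [4,5] "built" : (PP\(PP\NP))/S
        [5,6] "in" : S
    [6,7] "on" : (S\(S\PP))\PP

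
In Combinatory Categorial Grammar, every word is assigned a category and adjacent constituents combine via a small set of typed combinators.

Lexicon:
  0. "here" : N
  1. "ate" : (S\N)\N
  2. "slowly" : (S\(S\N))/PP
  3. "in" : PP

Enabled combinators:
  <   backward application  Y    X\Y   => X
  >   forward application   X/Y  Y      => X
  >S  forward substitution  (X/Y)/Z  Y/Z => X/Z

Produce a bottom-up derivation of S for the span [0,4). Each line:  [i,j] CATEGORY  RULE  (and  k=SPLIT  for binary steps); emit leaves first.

[0,1] N  lex  "here"
[1,2] (S\N)\N  lex  "ate"
[0,2] S\N  <  k=1
[2,3] (S\(S\N))/PP  lex  "slowly"
[3,4] PP  lex  "in"
[2,4] S\(S\N)  >  k=3
[0,4] S  <  k=2

[0,4] S   <
  [0,2] S\N   <
    [0,1] "here" : N
    [1,2] "ate" : (S\N)\N
  [2,4] S\(S\N)   >
    [2,3] "slowly" : (S\(S\N))/PP
    [3,4] "in" : PP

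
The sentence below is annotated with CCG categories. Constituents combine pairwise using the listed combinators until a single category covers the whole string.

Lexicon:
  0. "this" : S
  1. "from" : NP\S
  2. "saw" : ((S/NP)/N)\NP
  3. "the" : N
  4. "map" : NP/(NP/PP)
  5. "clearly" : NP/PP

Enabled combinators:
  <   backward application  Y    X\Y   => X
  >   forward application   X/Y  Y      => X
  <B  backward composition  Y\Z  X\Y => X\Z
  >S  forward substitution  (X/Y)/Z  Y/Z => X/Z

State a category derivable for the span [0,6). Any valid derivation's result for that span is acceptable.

[0,6] S   >
  [0,4] S/NP   >
    [0,3] (S/NP)/N   <
      [0,2] NP   <
        [0,1] "this" : S
        [1,2] "from" : NP\S
      [2,3] "saw" : ((S/NP)/N)\NP
    [3,4] "the" : N
  [4,6] NP   >
    [4,5] "map" : NP/(NP/PP)
    [5,6] "clearly" : NP/PP

S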